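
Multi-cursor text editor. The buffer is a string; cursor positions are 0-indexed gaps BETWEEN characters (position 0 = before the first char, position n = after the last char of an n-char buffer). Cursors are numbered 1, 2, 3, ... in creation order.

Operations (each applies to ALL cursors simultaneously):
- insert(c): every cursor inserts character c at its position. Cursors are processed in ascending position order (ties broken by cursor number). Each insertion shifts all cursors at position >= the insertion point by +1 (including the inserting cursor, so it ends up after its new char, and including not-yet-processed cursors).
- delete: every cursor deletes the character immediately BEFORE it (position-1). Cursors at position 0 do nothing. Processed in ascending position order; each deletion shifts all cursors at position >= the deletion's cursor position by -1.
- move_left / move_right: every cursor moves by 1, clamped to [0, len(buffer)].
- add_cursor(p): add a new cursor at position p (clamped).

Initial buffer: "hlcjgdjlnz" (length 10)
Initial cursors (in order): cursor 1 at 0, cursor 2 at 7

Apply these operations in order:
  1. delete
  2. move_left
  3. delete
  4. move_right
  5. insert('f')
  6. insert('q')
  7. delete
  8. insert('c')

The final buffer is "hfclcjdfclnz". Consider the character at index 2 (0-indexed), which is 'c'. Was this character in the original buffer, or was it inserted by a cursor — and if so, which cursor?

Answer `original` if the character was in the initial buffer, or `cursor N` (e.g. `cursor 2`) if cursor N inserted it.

Answer: cursor 1

Derivation:
After op 1 (delete): buffer="hlcjgdlnz" (len 9), cursors c1@0 c2@6, authorship .........
After op 2 (move_left): buffer="hlcjgdlnz" (len 9), cursors c1@0 c2@5, authorship .........
After op 3 (delete): buffer="hlcjdlnz" (len 8), cursors c1@0 c2@4, authorship ........
After op 4 (move_right): buffer="hlcjdlnz" (len 8), cursors c1@1 c2@5, authorship ........
After op 5 (insert('f')): buffer="hflcjdflnz" (len 10), cursors c1@2 c2@7, authorship .1....2...
After op 6 (insert('q')): buffer="hfqlcjdfqlnz" (len 12), cursors c1@3 c2@9, authorship .11....22...
After op 7 (delete): buffer="hflcjdflnz" (len 10), cursors c1@2 c2@7, authorship .1....2...
After op 8 (insert('c')): buffer="hfclcjdfclnz" (len 12), cursors c1@3 c2@9, authorship .11....22...
Authorship (.=original, N=cursor N): . 1 1 . . . . 2 2 . . .
Index 2: author = 1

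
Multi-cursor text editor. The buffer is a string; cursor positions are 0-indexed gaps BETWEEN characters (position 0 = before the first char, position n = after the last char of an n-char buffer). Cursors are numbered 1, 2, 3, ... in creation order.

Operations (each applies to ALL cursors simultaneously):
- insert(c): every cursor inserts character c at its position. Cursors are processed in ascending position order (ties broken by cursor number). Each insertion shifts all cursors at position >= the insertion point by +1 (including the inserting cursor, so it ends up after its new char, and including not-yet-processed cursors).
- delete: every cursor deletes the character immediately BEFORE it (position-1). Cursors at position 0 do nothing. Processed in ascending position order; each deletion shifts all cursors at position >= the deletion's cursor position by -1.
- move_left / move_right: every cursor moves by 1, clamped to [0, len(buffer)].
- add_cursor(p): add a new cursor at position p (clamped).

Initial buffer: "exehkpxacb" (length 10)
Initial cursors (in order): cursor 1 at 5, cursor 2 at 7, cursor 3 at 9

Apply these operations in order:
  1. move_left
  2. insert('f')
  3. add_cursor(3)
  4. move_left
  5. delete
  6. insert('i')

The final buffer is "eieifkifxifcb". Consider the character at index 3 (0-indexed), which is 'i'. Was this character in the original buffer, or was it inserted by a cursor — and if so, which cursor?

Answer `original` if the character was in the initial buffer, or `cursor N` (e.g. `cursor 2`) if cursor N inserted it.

Answer: cursor 1

Derivation:
After op 1 (move_left): buffer="exehkpxacb" (len 10), cursors c1@4 c2@6 c3@8, authorship ..........
After op 2 (insert('f')): buffer="exehfkpfxafcb" (len 13), cursors c1@5 c2@8 c3@11, authorship ....1..2..3..
After op 3 (add_cursor(3)): buffer="exehfkpfxafcb" (len 13), cursors c4@3 c1@5 c2@8 c3@11, authorship ....1..2..3..
After op 4 (move_left): buffer="exehfkpfxafcb" (len 13), cursors c4@2 c1@4 c2@7 c3@10, authorship ....1..2..3..
After op 5 (delete): buffer="eefkfxfcb" (len 9), cursors c4@1 c1@2 c2@4 c3@6, authorship ..1.2.3..
After op 6 (insert('i')): buffer="eieifkifxifcb" (len 13), cursors c4@2 c1@4 c2@7 c3@10, authorship .4.11.22.33..
Authorship (.=original, N=cursor N): . 4 . 1 1 . 2 2 . 3 3 . .
Index 3: author = 1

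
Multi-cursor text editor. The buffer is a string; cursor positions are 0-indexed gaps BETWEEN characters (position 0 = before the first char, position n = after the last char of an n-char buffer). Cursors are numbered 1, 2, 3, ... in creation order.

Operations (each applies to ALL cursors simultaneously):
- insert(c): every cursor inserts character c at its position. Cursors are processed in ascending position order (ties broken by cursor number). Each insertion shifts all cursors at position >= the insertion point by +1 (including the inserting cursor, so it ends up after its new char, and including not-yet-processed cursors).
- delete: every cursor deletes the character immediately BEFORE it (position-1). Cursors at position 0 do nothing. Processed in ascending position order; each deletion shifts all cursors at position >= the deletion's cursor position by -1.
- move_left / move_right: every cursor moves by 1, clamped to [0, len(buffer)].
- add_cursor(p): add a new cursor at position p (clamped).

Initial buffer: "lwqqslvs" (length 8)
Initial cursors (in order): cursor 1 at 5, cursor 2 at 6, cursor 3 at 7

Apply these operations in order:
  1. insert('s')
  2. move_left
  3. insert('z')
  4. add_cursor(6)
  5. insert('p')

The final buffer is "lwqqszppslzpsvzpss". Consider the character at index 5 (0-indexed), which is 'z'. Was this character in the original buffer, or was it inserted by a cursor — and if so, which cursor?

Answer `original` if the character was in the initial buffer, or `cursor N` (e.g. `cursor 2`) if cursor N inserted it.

After op 1 (insert('s')): buffer="lwqqsslsvss" (len 11), cursors c1@6 c2@8 c3@10, authorship .....1.2.3.
After op 2 (move_left): buffer="lwqqsslsvss" (len 11), cursors c1@5 c2@7 c3@9, authorship .....1.2.3.
After op 3 (insert('z')): buffer="lwqqszslzsvzss" (len 14), cursors c1@6 c2@9 c3@12, authorship .....11.22.33.
After op 4 (add_cursor(6)): buffer="lwqqszslzsvzss" (len 14), cursors c1@6 c4@6 c2@9 c3@12, authorship .....11.22.33.
After op 5 (insert('p')): buffer="lwqqszppslzpsvzpss" (len 18), cursors c1@8 c4@8 c2@12 c3@16, authorship .....1141.222.333.
Authorship (.=original, N=cursor N): . . . . . 1 1 4 1 . 2 2 2 . 3 3 3 .
Index 5: author = 1

Answer: cursor 1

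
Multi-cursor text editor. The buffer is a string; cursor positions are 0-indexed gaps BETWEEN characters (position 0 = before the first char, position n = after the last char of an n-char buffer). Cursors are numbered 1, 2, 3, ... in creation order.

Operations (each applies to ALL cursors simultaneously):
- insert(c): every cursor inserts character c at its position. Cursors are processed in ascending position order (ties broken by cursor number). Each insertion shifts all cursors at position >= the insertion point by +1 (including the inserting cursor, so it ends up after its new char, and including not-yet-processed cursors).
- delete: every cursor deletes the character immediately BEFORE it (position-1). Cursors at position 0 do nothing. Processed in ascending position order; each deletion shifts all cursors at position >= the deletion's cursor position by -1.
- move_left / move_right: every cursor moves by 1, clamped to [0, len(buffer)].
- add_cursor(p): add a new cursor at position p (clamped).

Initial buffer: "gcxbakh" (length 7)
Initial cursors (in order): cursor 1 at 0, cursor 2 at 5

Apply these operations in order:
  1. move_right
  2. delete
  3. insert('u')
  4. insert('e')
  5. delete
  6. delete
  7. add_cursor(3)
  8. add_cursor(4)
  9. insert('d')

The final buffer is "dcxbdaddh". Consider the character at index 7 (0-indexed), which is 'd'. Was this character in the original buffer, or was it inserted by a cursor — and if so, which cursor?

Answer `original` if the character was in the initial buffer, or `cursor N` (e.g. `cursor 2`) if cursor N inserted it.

Answer: cursor 4

Derivation:
After op 1 (move_right): buffer="gcxbakh" (len 7), cursors c1@1 c2@6, authorship .......
After op 2 (delete): buffer="cxbah" (len 5), cursors c1@0 c2@4, authorship .....
After op 3 (insert('u')): buffer="ucxbauh" (len 7), cursors c1@1 c2@6, authorship 1....2.
After op 4 (insert('e')): buffer="uecxbaueh" (len 9), cursors c1@2 c2@8, authorship 11....22.
After op 5 (delete): buffer="ucxbauh" (len 7), cursors c1@1 c2@6, authorship 1....2.
After op 6 (delete): buffer="cxbah" (len 5), cursors c1@0 c2@4, authorship .....
After op 7 (add_cursor(3)): buffer="cxbah" (len 5), cursors c1@0 c3@3 c2@4, authorship .....
After op 8 (add_cursor(4)): buffer="cxbah" (len 5), cursors c1@0 c3@3 c2@4 c4@4, authorship .....
After op 9 (insert('d')): buffer="dcxbdaddh" (len 9), cursors c1@1 c3@5 c2@8 c4@8, authorship 1...3.24.
Authorship (.=original, N=cursor N): 1 . . . 3 . 2 4 .
Index 7: author = 4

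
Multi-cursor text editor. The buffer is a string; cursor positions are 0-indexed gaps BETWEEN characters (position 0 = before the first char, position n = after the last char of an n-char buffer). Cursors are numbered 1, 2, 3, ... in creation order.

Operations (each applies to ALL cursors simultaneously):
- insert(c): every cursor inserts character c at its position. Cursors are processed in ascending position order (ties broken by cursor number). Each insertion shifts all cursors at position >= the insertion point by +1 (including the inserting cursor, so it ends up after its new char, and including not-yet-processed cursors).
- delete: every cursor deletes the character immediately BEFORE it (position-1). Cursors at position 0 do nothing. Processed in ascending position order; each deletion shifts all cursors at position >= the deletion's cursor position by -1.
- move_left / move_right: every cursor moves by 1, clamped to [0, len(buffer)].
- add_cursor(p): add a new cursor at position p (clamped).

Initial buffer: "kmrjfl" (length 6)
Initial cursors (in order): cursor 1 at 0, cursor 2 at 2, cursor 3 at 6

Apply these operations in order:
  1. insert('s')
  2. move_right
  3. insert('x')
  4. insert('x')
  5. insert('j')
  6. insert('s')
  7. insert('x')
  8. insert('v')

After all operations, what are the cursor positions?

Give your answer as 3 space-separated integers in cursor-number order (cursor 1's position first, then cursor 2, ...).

Answer: 8 17 27

Derivation:
After op 1 (insert('s')): buffer="skmsrjfls" (len 9), cursors c1@1 c2@4 c3@9, authorship 1..2....3
After op 2 (move_right): buffer="skmsrjfls" (len 9), cursors c1@2 c2@5 c3@9, authorship 1..2....3
After op 3 (insert('x')): buffer="skxmsrxjflsx" (len 12), cursors c1@3 c2@7 c3@12, authorship 1.1.2.2...33
After op 4 (insert('x')): buffer="skxxmsrxxjflsxx" (len 15), cursors c1@4 c2@9 c3@15, authorship 1.11.2.22...333
After op 5 (insert('j')): buffer="skxxjmsrxxjjflsxxj" (len 18), cursors c1@5 c2@11 c3@18, authorship 1.111.2.222...3333
After op 6 (insert('s')): buffer="skxxjsmsrxxjsjflsxxjs" (len 21), cursors c1@6 c2@13 c3@21, authorship 1.1111.2.2222...33333
After op 7 (insert('x')): buffer="skxxjsxmsrxxjsxjflsxxjsx" (len 24), cursors c1@7 c2@15 c3@24, authorship 1.11111.2.22222...333333
After op 8 (insert('v')): buffer="skxxjsxvmsrxxjsxvjflsxxjsxv" (len 27), cursors c1@8 c2@17 c3@27, authorship 1.111111.2.222222...3333333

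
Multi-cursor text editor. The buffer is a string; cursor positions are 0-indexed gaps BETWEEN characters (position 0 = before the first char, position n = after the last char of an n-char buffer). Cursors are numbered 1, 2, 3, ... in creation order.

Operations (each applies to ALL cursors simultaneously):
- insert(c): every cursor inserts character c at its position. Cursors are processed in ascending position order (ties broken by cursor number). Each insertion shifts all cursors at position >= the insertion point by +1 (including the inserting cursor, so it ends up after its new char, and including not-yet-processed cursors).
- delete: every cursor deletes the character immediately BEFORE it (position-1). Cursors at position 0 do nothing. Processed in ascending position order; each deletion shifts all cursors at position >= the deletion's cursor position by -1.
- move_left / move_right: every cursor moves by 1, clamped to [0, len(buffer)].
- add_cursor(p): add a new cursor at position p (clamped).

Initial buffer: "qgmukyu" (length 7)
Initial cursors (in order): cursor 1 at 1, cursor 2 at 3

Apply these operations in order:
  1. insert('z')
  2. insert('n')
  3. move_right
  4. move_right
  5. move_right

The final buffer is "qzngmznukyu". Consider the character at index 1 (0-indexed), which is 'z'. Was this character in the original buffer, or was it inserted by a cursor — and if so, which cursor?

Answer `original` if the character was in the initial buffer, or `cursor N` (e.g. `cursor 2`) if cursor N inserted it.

Answer: cursor 1

Derivation:
After op 1 (insert('z')): buffer="qzgmzukyu" (len 9), cursors c1@2 c2@5, authorship .1..2....
After op 2 (insert('n')): buffer="qzngmznukyu" (len 11), cursors c1@3 c2@7, authorship .11..22....
After op 3 (move_right): buffer="qzngmznukyu" (len 11), cursors c1@4 c2@8, authorship .11..22....
After op 4 (move_right): buffer="qzngmznukyu" (len 11), cursors c1@5 c2@9, authorship .11..22....
After op 5 (move_right): buffer="qzngmznukyu" (len 11), cursors c1@6 c2@10, authorship .11..22....
Authorship (.=original, N=cursor N): . 1 1 . . 2 2 . . . .
Index 1: author = 1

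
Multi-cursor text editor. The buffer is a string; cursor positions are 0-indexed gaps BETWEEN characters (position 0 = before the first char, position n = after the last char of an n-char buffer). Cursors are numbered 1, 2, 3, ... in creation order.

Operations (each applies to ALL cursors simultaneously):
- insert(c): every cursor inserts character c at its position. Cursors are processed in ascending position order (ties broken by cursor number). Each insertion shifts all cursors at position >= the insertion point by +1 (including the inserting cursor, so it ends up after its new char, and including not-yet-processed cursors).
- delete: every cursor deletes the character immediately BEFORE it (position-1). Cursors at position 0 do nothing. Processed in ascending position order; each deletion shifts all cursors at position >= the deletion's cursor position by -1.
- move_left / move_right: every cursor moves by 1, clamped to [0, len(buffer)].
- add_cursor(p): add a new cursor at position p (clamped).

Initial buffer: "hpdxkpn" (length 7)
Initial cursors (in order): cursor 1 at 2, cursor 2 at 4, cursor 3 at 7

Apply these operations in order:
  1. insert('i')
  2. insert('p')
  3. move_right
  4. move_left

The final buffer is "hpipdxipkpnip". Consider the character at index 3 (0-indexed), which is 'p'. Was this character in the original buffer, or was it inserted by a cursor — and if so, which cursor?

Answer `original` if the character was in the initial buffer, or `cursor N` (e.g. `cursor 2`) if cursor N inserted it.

After op 1 (insert('i')): buffer="hpidxikpni" (len 10), cursors c1@3 c2@6 c3@10, authorship ..1..2...3
After op 2 (insert('p')): buffer="hpipdxipkpnip" (len 13), cursors c1@4 c2@8 c3@13, authorship ..11..22...33
After op 3 (move_right): buffer="hpipdxipkpnip" (len 13), cursors c1@5 c2@9 c3@13, authorship ..11..22...33
After op 4 (move_left): buffer="hpipdxipkpnip" (len 13), cursors c1@4 c2@8 c3@12, authorship ..11..22...33
Authorship (.=original, N=cursor N): . . 1 1 . . 2 2 . . . 3 3
Index 3: author = 1

Answer: cursor 1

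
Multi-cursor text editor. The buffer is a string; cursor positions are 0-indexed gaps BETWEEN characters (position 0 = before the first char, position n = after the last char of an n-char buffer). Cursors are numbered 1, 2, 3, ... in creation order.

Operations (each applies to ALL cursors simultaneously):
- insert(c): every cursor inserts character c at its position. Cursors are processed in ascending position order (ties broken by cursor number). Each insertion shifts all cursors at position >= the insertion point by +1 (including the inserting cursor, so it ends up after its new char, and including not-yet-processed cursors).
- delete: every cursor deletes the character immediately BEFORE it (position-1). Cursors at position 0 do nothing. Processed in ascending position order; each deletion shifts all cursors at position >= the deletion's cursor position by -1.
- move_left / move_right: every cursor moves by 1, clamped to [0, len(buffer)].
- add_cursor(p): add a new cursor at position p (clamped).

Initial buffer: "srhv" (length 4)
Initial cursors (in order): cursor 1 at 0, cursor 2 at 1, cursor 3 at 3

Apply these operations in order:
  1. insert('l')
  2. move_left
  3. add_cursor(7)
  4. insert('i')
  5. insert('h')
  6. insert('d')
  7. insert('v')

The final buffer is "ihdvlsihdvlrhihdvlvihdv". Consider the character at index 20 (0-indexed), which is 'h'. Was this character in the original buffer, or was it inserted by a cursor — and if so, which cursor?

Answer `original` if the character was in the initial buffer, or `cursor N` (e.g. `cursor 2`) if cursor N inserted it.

After op 1 (insert('l')): buffer="lslrhlv" (len 7), cursors c1@1 c2@3 c3@6, authorship 1.2..3.
After op 2 (move_left): buffer="lslrhlv" (len 7), cursors c1@0 c2@2 c3@5, authorship 1.2..3.
After op 3 (add_cursor(7)): buffer="lslrhlv" (len 7), cursors c1@0 c2@2 c3@5 c4@7, authorship 1.2..3.
After op 4 (insert('i')): buffer="ilsilrhilvi" (len 11), cursors c1@1 c2@4 c3@8 c4@11, authorship 11.22..33.4
After op 5 (insert('h')): buffer="ihlsihlrhihlvih" (len 15), cursors c1@2 c2@6 c3@11 c4@15, authorship 111.222..333.44
After op 6 (insert('d')): buffer="ihdlsihdlrhihdlvihd" (len 19), cursors c1@3 c2@8 c3@14 c4@19, authorship 1111.2222..3333.444
After op 7 (insert('v')): buffer="ihdvlsihdvlrhihdvlvihdv" (len 23), cursors c1@4 c2@10 c3@17 c4@23, authorship 11111.22222..33333.4444
Authorship (.=original, N=cursor N): 1 1 1 1 1 . 2 2 2 2 2 . . 3 3 3 3 3 . 4 4 4 4
Index 20: author = 4

Answer: cursor 4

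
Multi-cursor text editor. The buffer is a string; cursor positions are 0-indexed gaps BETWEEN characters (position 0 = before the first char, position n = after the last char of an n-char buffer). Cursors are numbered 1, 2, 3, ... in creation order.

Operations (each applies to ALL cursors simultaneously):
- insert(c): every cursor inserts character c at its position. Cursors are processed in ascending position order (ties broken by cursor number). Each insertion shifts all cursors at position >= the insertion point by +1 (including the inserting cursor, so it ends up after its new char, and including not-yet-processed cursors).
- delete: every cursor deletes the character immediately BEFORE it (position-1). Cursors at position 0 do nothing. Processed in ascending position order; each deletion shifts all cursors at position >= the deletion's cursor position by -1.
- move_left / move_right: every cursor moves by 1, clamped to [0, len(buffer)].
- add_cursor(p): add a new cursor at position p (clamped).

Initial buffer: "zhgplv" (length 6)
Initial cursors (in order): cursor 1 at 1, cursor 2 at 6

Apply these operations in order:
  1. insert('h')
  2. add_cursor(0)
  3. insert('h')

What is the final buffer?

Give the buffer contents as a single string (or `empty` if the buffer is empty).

Answer: hzhhhgplvhh

Derivation:
After op 1 (insert('h')): buffer="zhhgplvh" (len 8), cursors c1@2 c2@8, authorship .1.....2
After op 2 (add_cursor(0)): buffer="zhhgplvh" (len 8), cursors c3@0 c1@2 c2@8, authorship .1.....2
After op 3 (insert('h')): buffer="hzhhhgplvhh" (len 11), cursors c3@1 c1@4 c2@11, authorship 3.11.....22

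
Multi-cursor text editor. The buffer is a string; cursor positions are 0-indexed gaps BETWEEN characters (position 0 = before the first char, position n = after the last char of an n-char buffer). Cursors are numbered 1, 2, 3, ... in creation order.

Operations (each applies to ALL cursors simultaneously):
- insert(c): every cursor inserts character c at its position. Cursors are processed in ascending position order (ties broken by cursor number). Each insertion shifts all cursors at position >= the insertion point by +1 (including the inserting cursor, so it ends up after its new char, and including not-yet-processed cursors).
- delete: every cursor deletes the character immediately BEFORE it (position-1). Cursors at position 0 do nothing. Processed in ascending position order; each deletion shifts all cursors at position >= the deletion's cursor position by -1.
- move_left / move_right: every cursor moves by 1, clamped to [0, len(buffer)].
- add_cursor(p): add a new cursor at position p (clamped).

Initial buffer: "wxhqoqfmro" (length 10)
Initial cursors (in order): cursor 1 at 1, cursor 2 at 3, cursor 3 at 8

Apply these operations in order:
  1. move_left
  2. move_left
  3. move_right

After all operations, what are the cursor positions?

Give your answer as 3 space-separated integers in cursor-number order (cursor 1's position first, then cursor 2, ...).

After op 1 (move_left): buffer="wxhqoqfmro" (len 10), cursors c1@0 c2@2 c3@7, authorship ..........
After op 2 (move_left): buffer="wxhqoqfmro" (len 10), cursors c1@0 c2@1 c3@6, authorship ..........
After op 3 (move_right): buffer="wxhqoqfmro" (len 10), cursors c1@1 c2@2 c3@7, authorship ..........

Answer: 1 2 7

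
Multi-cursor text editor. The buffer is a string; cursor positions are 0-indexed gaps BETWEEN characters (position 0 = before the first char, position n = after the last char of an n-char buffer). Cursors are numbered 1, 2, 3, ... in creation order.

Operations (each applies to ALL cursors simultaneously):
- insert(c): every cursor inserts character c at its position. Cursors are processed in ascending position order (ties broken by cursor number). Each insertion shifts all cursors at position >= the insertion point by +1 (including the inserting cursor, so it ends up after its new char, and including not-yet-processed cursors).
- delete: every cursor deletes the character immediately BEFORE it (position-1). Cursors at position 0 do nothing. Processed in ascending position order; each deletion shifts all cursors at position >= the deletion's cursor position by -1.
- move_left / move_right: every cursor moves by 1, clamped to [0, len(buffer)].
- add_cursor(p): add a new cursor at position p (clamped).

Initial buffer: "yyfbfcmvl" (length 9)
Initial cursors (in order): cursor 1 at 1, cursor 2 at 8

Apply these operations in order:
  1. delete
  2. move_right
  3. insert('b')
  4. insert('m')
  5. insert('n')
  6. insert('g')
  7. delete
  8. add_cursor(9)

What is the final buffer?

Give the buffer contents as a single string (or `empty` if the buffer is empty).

Answer: ybmnfbfcmlbmn

Derivation:
After op 1 (delete): buffer="yfbfcml" (len 7), cursors c1@0 c2@6, authorship .......
After op 2 (move_right): buffer="yfbfcml" (len 7), cursors c1@1 c2@7, authorship .......
After op 3 (insert('b')): buffer="ybfbfcmlb" (len 9), cursors c1@2 c2@9, authorship .1......2
After op 4 (insert('m')): buffer="ybmfbfcmlbm" (len 11), cursors c1@3 c2@11, authorship .11......22
After op 5 (insert('n')): buffer="ybmnfbfcmlbmn" (len 13), cursors c1@4 c2@13, authorship .111......222
After op 6 (insert('g')): buffer="ybmngfbfcmlbmng" (len 15), cursors c1@5 c2@15, authorship .1111......2222
After op 7 (delete): buffer="ybmnfbfcmlbmn" (len 13), cursors c1@4 c2@13, authorship .111......222
After op 8 (add_cursor(9)): buffer="ybmnfbfcmlbmn" (len 13), cursors c1@4 c3@9 c2@13, authorship .111......222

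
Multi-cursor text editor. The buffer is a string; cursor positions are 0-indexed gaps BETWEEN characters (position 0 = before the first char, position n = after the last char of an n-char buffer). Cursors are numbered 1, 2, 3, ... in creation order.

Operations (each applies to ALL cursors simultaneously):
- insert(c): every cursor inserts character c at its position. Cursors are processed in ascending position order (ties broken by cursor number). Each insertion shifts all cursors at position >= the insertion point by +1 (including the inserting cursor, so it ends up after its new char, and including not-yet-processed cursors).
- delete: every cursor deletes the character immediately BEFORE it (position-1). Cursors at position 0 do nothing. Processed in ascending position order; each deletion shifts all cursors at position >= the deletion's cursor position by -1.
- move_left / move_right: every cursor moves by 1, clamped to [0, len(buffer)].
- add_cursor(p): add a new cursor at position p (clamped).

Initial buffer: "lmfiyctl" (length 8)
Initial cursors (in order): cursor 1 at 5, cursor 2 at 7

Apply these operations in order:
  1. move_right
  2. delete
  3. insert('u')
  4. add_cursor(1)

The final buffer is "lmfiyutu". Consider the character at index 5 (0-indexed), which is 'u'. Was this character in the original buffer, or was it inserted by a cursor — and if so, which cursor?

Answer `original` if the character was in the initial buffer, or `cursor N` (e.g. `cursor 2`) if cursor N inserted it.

After op 1 (move_right): buffer="lmfiyctl" (len 8), cursors c1@6 c2@8, authorship ........
After op 2 (delete): buffer="lmfiyt" (len 6), cursors c1@5 c2@6, authorship ......
After op 3 (insert('u')): buffer="lmfiyutu" (len 8), cursors c1@6 c2@8, authorship .....1.2
After op 4 (add_cursor(1)): buffer="lmfiyutu" (len 8), cursors c3@1 c1@6 c2@8, authorship .....1.2
Authorship (.=original, N=cursor N): . . . . . 1 . 2
Index 5: author = 1

Answer: cursor 1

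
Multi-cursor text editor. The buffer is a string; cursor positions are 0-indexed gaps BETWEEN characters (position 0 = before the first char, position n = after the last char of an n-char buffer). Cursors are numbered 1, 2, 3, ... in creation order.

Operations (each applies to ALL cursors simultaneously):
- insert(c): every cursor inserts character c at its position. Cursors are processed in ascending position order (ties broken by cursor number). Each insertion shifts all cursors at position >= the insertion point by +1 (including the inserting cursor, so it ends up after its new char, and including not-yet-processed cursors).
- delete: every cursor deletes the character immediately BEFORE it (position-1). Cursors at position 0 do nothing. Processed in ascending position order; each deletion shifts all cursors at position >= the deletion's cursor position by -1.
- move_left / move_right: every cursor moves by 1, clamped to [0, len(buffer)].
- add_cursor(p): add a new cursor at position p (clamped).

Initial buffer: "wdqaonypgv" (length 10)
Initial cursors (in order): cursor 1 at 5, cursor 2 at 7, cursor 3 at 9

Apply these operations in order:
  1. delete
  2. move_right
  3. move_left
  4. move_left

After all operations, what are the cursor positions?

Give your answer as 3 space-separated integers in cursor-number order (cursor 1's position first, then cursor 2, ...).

After op 1 (delete): buffer="wdqanpv" (len 7), cursors c1@4 c2@5 c3@6, authorship .......
After op 2 (move_right): buffer="wdqanpv" (len 7), cursors c1@5 c2@6 c3@7, authorship .......
After op 3 (move_left): buffer="wdqanpv" (len 7), cursors c1@4 c2@5 c3@6, authorship .......
After op 4 (move_left): buffer="wdqanpv" (len 7), cursors c1@3 c2@4 c3@5, authorship .......

Answer: 3 4 5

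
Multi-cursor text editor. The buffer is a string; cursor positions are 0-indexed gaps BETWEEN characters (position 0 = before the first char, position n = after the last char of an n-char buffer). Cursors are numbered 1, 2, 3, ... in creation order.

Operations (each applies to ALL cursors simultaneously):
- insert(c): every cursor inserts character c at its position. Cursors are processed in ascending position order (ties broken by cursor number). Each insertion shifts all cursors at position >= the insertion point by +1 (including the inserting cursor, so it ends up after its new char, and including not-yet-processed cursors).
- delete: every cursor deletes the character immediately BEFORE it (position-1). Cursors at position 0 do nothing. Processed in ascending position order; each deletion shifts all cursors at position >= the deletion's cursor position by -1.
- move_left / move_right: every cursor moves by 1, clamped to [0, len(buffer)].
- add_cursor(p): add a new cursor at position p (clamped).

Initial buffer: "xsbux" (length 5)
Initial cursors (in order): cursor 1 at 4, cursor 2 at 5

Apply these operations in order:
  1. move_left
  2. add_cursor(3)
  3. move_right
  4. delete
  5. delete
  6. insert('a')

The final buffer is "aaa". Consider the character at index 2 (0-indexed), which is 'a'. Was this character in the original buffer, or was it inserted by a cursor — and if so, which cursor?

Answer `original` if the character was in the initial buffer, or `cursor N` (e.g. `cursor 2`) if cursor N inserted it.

After op 1 (move_left): buffer="xsbux" (len 5), cursors c1@3 c2@4, authorship .....
After op 2 (add_cursor(3)): buffer="xsbux" (len 5), cursors c1@3 c3@3 c2@4, authorship .....
After op 3 (move_right): buffer="xsbux" (len 5), cursors c1@4 c3@4 c2@5, authorship .....
After op 4 (delete): buffer="xs" (len 2), cursors c1@2 c2@2 c3@2, authorship ..
After op 5 (delete): buffer="" (len 0), cursors c1@0 c2@0 c3@0, authorship 
After op 6 (insert('a')): buffer="aaa" (len 3), cursors c1@3 c2@3 c3@3, authorship 123
Authorship (.=original, N=cursor N): 1 2 3
Index 2: author = 3

Answer: cursor 3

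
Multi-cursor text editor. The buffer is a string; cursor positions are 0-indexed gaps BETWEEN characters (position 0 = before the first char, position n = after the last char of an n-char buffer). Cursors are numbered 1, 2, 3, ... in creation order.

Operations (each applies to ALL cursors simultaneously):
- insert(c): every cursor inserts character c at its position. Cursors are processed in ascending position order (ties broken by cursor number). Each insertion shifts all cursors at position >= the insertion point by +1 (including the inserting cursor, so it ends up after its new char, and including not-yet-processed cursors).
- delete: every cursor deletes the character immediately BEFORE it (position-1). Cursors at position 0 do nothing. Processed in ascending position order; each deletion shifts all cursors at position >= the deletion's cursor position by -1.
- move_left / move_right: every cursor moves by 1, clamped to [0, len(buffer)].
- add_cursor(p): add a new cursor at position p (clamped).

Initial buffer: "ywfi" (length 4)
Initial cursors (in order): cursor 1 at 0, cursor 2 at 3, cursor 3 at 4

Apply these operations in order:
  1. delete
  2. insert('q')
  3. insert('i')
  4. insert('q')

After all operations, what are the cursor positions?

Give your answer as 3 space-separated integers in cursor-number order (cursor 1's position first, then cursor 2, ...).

After op 1 (delete): buffer="yw" (len 2), cursors c1@0 c2@2 c3@2, authorship ..
After op 2 (insert('q')): buffer="qywqq" (len 5), cursors c1@1 c2@5 c3@5, authorship 1..23
After op 3 (insert('i')): buffer="qiywqqii" (len 8), cursors c1@2 c2@8 c3@8, authorship 11..2323
After op 4 (insert('q')): buffer="qiqywqqiiqq" (len 11), cursors c1@3 c2@11 c3@11, authorship 111..232323

Answer: 3 11 11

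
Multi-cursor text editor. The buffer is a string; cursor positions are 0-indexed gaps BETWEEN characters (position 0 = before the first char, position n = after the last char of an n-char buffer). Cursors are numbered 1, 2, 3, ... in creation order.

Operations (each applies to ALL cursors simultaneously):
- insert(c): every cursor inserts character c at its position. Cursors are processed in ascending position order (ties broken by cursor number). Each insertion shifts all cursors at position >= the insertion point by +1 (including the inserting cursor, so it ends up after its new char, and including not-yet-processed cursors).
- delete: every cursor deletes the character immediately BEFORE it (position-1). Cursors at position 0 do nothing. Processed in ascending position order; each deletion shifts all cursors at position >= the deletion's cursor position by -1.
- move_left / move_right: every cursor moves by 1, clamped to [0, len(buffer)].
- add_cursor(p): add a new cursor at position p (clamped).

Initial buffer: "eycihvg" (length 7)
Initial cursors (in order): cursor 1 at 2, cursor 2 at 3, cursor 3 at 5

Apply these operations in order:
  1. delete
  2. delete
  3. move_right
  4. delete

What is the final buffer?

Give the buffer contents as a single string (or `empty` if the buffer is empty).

After op 1 (delete): buffer="eivg" (len 4), cursors c1@1 c2@1 c3@2, authorship ....
After op 2 (delete): buffer="vg" (len 2), cursors c1@0 c2@0 c3@0, authorship ..
After op 3 (move_right): buffer="vg" (len 2), cursors c1@1 c2@1 c3@1, authorship ..
After op 4 (delete): buffer="g" (len 1), cursors c1@0 c2@0 c3@0, authorship .

Answer: g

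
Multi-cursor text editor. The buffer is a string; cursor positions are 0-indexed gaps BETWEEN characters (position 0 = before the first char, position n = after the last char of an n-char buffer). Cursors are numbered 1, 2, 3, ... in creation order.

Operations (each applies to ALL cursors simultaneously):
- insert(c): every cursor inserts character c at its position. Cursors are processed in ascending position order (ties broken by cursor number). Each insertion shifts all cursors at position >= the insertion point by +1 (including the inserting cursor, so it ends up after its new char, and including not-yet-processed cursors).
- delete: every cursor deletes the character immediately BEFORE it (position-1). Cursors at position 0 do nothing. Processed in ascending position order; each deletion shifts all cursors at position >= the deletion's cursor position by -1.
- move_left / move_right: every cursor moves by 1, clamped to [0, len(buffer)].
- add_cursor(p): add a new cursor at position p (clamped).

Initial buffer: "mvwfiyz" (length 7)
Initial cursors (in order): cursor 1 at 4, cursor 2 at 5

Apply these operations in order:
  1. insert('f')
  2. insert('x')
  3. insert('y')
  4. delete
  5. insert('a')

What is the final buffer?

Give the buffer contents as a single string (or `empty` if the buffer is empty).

After op 1 (insert('f')): buffer="mvwffifyz" (len 9), cursors c1@5 c2@7, authorship ....1.2..
After op 2 (insert('x')): buffer="mvwffxifxyz" (len 11), cursors c1@6 c2@9, authorship ....11.22..
After op 3 (insert('y')): buffer="mvwffxyifxyyz" (len 13), cursors c1@7 c2@11, authorship ....111.222..
After op 4 (delete): buffer="mvwffxifxyz" (len 11), cursors c1@6 c2@9, authorship ....11.22..
After op 5 (insert('a')): buffer="mvwffxaifxayz" (len 13), cursors c1@7 c2@11, authorship ....111.222..

Answer: mvwffxaifxayz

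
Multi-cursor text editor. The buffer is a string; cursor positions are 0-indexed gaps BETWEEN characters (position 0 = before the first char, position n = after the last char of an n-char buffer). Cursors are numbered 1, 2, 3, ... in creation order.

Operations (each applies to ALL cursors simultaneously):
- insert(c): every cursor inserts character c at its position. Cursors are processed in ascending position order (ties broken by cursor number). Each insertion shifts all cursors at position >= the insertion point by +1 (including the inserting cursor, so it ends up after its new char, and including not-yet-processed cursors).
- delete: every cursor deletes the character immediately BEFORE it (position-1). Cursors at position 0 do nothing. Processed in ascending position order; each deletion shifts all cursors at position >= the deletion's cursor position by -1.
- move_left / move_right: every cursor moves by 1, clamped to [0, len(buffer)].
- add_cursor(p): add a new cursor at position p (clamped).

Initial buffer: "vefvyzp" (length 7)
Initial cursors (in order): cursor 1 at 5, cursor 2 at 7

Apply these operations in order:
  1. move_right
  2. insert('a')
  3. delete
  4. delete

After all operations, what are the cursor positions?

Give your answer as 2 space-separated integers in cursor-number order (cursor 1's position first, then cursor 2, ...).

After op 1 (move_right): buffer="vefvyzp" (len 7), cursors c1@6 c2@7, authorship .......
After op 2 (insert('a')): buffer="vefvyzapa" (len 9), cursors c1@7 c2@9, authorship ......1.2
After op 3 (delete): buffer="vefvyzp" (len 7), cursors c1@6 c2@7, authorship .......
After op 4 (delete): buffer="vefvy" (len 5), cursors c1@5 c2@5, authorship .....

Answer: 5 5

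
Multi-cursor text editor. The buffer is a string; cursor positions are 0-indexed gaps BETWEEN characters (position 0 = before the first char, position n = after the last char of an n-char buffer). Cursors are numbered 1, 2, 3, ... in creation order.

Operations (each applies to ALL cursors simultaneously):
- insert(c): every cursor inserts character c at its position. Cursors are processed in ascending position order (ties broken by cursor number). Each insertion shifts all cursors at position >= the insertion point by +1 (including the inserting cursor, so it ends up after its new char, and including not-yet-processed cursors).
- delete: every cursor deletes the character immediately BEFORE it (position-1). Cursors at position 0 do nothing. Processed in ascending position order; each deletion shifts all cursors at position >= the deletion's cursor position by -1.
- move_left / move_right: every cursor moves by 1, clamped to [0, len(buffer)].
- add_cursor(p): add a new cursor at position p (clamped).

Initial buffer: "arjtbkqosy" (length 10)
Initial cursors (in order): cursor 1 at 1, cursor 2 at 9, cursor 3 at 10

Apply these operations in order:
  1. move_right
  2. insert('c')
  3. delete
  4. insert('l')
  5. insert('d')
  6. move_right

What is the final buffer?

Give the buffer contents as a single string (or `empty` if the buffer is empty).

After op 1 (move_right): buffer="arjtbkqosy" (len 10), cursors c1@2 c2@10 c3@10, authorship ..........
After op 2 (insert('c')): buffer="arcjtbkqosycc" (len 13), cursors c1@3 c2@13 c3@13, authorship ..1........23
After op 3 (delete): buffer="arjtbkqosy" (len 10), cursors c1@2 c2@10 c3@10, authorship ..........
After op 4 (insert('l')): buffer="arljtbkqosyll" (len 13), cursors c1@3 c2@13 c3@13, authorship ..1........23
After op 5 (insert('d')): buffer="arldjtbkqosylldd" (len 16), cursors c1@4 c2@16 c3@16, authorship ..11........2323
After op 6 (move_right): buffer="arldjtbkqosylldd" (len 16), cursors c1@5 c2@16 c3@16, authorship ..11........2323

Answer: arldjtbkqosylldd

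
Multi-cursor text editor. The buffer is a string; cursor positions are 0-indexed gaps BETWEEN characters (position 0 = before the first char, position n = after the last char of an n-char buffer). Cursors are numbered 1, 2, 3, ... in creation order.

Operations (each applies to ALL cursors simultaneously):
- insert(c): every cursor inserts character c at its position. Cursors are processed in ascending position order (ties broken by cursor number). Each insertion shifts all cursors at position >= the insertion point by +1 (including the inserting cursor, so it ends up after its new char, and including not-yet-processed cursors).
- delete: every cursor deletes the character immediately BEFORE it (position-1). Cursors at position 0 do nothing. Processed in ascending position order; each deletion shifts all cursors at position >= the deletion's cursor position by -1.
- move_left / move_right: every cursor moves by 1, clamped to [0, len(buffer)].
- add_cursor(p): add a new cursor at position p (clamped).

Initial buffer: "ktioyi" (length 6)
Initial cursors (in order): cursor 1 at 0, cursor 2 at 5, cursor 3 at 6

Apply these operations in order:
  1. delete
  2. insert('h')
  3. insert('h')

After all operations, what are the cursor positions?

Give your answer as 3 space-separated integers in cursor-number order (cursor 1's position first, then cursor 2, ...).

Answer: 2 10 10

Derivation:
After op 1 (delete): buffer="ktio" (len 4), cursors c1@0 c2@4 c3@4, authorship ....
After op 2 (insert('h')): buffer="hktiohh" (len 7), cursors c1@1 c2@7 c3@7, authorship 1....23
After op 3 (insert('h')): buffer="hhktiohhhh" (len 10), cursors c1@2 c2@10 c3@10, authorship 11....2323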